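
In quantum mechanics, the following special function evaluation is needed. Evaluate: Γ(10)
Γ(n)=(n-1)! for positive integers
Γ(10)=9!=362880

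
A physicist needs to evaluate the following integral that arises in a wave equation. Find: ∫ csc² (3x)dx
Since d/dx[-cot(3x)] = 3csc²(3x), integral = -cot(3x)/3+C

Answer: (-1/3)cot(3x)+C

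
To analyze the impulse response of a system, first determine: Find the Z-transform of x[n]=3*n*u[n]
Z{n*u[n]}=z/(z-1)^2
By linearity: Z{3*n*u[n]}=3z/(z-1)^2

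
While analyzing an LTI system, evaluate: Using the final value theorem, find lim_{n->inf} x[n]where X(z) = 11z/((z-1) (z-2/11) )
Final value theorem: lim x[n]=lim_{z->1} (z-1) * X(z)
(z-1) * X(z)=11z/(z-2/11)
As z->1: 11/(1-2/11)=11/(9/11)=121/9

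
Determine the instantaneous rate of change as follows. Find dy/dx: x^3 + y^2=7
Differentiate: 3x^2+2y·(dy/dx) = 0
dy/dx = -3x^2/(2y)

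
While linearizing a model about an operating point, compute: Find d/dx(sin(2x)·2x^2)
Product rule: (fg)' = f'g + fg'
f = sin(2x), f' = 2·cos(2x)
g = 2x^2, g' = 4x

Answer: 4·cos(2x)·x^2 + 4·sin(2x)·x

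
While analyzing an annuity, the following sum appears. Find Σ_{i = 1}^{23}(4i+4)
= 4·Σ i+4·23 = 4·276+92 = 1196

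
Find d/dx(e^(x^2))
Chain rule: d/dx[e^u]=e^u · u' where u=x^2
u'=2x

Answer: 2x·e^(x^2)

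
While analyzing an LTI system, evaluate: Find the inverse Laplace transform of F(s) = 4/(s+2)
L^(-1){4/(s-a)}=c·e^(at)
Here a=-2, c=4

Answer: 4e^(-2t)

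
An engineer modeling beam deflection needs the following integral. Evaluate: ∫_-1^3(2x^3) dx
Step 1: Find antiderivative F(x)=(1/2)x^4
Step 2: F(3) - F(-1)=81/2 - (1/2)=40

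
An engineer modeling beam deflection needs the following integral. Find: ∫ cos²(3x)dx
Using identity cos²(u)=(1 + cos(2u))/2:
∫ (1 + cos(6x))/2 dx=x/2 + sin(6x)/12 + C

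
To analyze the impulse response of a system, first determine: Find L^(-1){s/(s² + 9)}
L^(-1){s/(s² + w²)}=cos(wt)
Here w=3

Answer: cos(3t)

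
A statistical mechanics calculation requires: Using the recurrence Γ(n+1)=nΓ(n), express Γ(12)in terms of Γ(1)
Γ(12) = 11Γ(11) = 11·10Γ(10) = ... = 11!·Γ(1) = 39916800·Γ(1)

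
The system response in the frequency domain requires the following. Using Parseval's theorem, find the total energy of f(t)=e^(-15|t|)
Parseval's theorem: E=integral |f(t)|^2 dt=(1/2pi) integral |F(omega)|^2 domega
E=integral_{-inf}^{inf} e^(-30|t|) dt=2*integral_0^inf e^(-30t) dt=2/(2*15)=1/15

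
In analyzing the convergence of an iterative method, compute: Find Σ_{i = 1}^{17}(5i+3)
=5·Σ i+3·17=5·153+51=816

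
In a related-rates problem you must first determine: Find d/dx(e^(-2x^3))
Chain rule: d/dx[e^u]=e^u · u' where u=-2x^3
u'=-6x^2

Answer: -6x^2·e^(-2x^3)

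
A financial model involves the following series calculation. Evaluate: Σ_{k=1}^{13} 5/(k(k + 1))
Partial fractions: 5/(k(k+1))=5/k - 5/(k+1)
Telescoping sum: 5(1-1/14)=5·13/14

Answer: 65/14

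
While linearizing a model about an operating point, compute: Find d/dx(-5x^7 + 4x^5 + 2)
Power rule: d/dx(ax^n) = n·a·x^(n-1)
Term by term: -35·x^6 + 20·x^4

Answer: -35x^6 + 20x^4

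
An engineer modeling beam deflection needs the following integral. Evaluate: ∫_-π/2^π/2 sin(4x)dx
Antiderivative: -cos(4x)/4
Evaluate at bounds: [-cos(4·π/2)/4] - [-cos(4·-π/2)/4]
=(-(1) + (1))/4=0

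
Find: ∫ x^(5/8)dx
Power rule: ∫ x^(5/8) dx=x^(13/8)/(13/8) + C

Answer: (8/13)·x^(13/8) + C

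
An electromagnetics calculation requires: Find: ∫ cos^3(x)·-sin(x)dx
Let u = cos(x), du = -sin(x) dx
∫ u^3 du = u^4/4+C

Answer: cos^4(x)/4+C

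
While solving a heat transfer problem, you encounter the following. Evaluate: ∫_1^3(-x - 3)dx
Step 1: Find antiderivative F(x) = (-1/2)x^2 - 3x
Step 2: F(3) - F(1) = -27/2 - (-7/2) = -10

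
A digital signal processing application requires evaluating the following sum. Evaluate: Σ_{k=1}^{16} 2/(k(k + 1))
Partial fractions: 2/(k(k + 1))=2/k - 2/(k + 1)
Telescoping sum: 2(1 - 1/17)=2·16/17

Answer: 32/17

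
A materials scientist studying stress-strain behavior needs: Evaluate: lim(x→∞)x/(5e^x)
Apply L'Hôpital 1 times (∞/∞ each time):
Eventually get 1!/(5e^x) → 0

Answer: 0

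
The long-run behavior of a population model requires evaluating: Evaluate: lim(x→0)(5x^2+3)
Polynomial is continuous, so substitute x=0:
5·0^2 + 3=3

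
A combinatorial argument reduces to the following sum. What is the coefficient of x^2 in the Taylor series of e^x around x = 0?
Taylor series of e^x = Σ x^n/n!
Coefficient of x^2 = 1/2! = 1/2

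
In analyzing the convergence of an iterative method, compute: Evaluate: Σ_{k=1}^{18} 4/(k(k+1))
Partial fractions: 4/(k(k + 1))=4/k - 4/(k + 1)
Telescoping sum: 4(1 - 1/19)=4·18/19

Answer: 72/19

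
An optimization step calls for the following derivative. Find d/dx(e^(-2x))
Chain rule: d/dx[e^u] = e^u · u' where u = -2x
u' = -2

Answer: -2·e^(-2x)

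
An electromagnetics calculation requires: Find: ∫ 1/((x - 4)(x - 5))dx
Partial fractions: 1/((x-4)(x-5))=A/(x-4)+B/(x-5)
A=-1, B=1
∫ [-1· 1/(x-4)+1· 1/(x-5)] dx
=(1)[ln|x-5| - ln|x-4|]+C

Answer: ln|(x-5)/(x-4)|+C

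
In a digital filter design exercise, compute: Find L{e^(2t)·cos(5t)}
First shifting: L{e^(at)f(t)} = F(s-a)
L{cos(5t)} = s/(s² + 25)
Shift: (s-2)/((s-2)² + 25)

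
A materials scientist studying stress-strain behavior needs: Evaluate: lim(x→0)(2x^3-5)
Polynomial is continuous, so substitute x = 0:
2·0^3 - 5 = -5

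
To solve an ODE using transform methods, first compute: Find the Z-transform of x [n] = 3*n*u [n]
Z{n * u[n]}=z/(z-1)^2
By linearity: Z{3 * n * u[n]}=3z/(z-1)^2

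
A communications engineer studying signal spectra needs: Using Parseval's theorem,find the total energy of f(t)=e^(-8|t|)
Parseval's theorem: E=integral |f(t)|^2 dt=(1/2pi) integral |F(omega)|^2 domega
E=integral_{-inf}^{inf} e^(-16|t|) dt=2 * integral_0^inf e^(-16t) dt=2/(2 * 8)=1/8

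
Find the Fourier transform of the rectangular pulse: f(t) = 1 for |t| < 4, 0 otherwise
F(omega) = integral from -4 to 4 of e^(-j * omega * t) dt
= 2 * sin(4 * omega)/omega = 8 * sinc(4 * omega/pi)

Answer: 2 * sin(4 * omega)/omega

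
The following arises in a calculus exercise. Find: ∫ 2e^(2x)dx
Since d/dx[e^(2x)] = 2e^(2x), we get 1 e^(2x) + C

Answer: e^(2x) + C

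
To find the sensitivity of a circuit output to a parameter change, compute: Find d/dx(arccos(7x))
d/dx[arccos(u)] = -u'/√(1-u²), u = 7x, u' = 7

Answer: -7/√(1-49x²)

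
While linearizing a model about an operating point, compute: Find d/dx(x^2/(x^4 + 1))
Quotient rule: (f/g)'=(f'g - fg')/g²
f=x^2, f'=2x
g=x^4 + 1, g'=4x^3

Answer: (2x·(x^4 + 1) - 4x^5)/(x^4 + 1)²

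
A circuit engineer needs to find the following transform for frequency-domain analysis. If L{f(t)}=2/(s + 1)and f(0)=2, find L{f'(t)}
L{f'(t)} = s·F(s) - f(0) = 2s/(s + 1) - 2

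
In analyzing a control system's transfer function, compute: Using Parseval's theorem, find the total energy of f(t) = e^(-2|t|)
Parseval's theorem: E=integral |f(t)|^2 dt=(1/2pi) integral |F(omega)|^2 domega
E=integral_{-inf}^{inf} e^(-4|t|) dt=2*integral_0^inf e^(-4t) dt=2/(2*2)=1/2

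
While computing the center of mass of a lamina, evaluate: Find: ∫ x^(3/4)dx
Power rule: ∫ x^(3/4) dx = x^(7/4)/(7/4)+C

Answer: (4/7)·x^(7/4)+C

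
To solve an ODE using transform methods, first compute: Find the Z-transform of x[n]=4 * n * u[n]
Z{n*u[n]} = z/(z-1)^2
By linearity: Z{4*n*u[n]} = 4z/(z-1)^2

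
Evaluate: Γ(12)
Γ(n)=(n-1)! for positive integers
Γ(12)=11!=39916800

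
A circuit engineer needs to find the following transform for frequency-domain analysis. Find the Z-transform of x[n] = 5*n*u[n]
Z{n*u[n]}=z/(z-1)^2
By linearity: Z{5*n*u[n]}=5z/(z-1)^2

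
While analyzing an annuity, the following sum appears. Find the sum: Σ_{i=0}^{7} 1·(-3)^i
Geometric series: S=a(1 - r^n)/(1 - r)
a=1, r=-3, n=8
S=1(1-6561)/4=-1640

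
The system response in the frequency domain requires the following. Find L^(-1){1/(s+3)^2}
L^(-1){1/(s-a)^n} = t^(n-1)·e^(at)/(n-1)!
Here a = -3, n = 2: t^1·e^(-3t)/1

Answer: t·e^(-3t)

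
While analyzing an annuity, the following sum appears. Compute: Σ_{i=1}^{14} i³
Using formula: Σ i^3=[n(n + 1)/2]²=[14·15/2]²=11025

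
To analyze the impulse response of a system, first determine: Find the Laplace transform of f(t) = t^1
L{t^n}=n!/s^(n+1)
L{t^1}=1!/s^2=1/s^2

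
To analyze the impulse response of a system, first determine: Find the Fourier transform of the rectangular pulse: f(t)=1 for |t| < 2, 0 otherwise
F(omega)=integral from -2 to 2 of e^(-j * omega * t) dt
=2 * sin(2 * omega)/omega=4 * sinc(2 * omega/pi)

Answer: 2 * sin(2 * omega)/omega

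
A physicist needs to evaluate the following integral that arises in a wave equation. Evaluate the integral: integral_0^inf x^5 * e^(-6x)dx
This is a Gamma integral. Substitute u = 6x (du = 6 dx):
integral_0^inf x^5 * e^(-6x) dx = (1/6^6) integral_0^inf u^5 * e^(-u) du
= Gamma(6)/6^6 = 5!/6^6 = 120/46656

Answer: 5/1944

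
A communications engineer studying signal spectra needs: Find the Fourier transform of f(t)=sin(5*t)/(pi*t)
sin(W*t)/(pi*t) = (W/pi)*sinc(W*t/pi) is the impulse response of the ideal low-pass filter with cutoff W (here W = 5).
Its Fourier transform is a rectangular function:
F(omega) = 1 for |omega| < 5, 0 otherwise

Answer: rect(omega/10) [i.e., 1 for |omega| < 5, 0 otherwise]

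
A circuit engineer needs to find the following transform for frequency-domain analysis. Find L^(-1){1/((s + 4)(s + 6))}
Partial fractions: 1/((s + 4)(s + 6)) = A/(s + 4) + B/(s + 6)
Cover-up: A = 1/(s + 6)|_{s = -4} = 1/2; B = 1/(s + 4)|_{s = -6} = -1/2
L^(-1) = (1/2)e^(-4t) - (1/2)e^(-6t)

Answer: (1/2)(e^(-4t) - e^(-6t))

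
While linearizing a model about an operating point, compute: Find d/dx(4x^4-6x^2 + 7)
Power rule: d/dx(ax^n)=n·a·x^(n-1)
Term by term: 16·x^3 - 12·x

Answer: 16x^3 - 12x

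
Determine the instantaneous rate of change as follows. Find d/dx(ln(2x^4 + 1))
Chain rule: d/dx[ln(u)]=u'/u where u=2x^4+1
u'=8x^3

Answer: (8x^3)/(2x^4+1)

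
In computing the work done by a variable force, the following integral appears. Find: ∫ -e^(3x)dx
Since d/dx[e^(3x)]=3e^(3x), we get -1/3 e^(3x)+C

Answer: (-1/3)e^(3x)+C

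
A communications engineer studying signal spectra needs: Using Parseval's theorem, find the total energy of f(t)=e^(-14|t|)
Parseval's theorem: E=integral |f(t)|^2 dt=(1/2pi) integral |F(omega)|^2 domega
E=integral_{-inf}^{inf} e^(-28|t|) dt=2*integral_0^inf e^(-28t) dt=2/(2*14)=1/14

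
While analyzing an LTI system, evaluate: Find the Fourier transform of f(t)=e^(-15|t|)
Using the standard pair: F{e^(-a|t|)} = 2a/(a^2+omega^2)
With a = 15: F(omega) = 30/(225+omega^2)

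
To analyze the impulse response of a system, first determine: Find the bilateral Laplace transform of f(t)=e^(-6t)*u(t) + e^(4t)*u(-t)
For e^(-6t) * u(t): L = 1/(s+6), Re(s) > -6
For e^(4t) * u(-t): L = -1/(s-4), Re(s) < 4
Combined: F(s) = 1/(s+6)-1/(s-4), -6 < Re(s) < 4

Answer: 1/(s+6)-1/(s-4), ROC: -6 < Re(s) < 4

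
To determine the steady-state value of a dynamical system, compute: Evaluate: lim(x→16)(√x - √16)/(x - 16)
Multiply by conjugate (√x+√16)/(√x+√16):
= (x - 16)/((x - 16)(√x+√16)) = 1/(√x+√16)
As x → 16: 1/(2√16)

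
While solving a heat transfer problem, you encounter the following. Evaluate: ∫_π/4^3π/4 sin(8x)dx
Antiderivative: -cos(8x)/8
Evaluate at bounds: [-cos(8·3π/4)/8] - [-cos(8·π/4)/8]
= (-(1)+(1))/8 = 0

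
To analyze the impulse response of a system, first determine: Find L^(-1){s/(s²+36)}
L^(-1){s/(s² + w²)} = cos(wt)
Here w = 6

Answer: cos(6t)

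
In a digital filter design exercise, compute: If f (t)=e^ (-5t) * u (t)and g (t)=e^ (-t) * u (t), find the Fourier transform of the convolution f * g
By the convolution theorem: F{f*g} = F(omega)*G(omega)
F(omega) = 1/(5 + j*omega), G(omega) = 1/(1 + j*omega)
F{f*g} = 1/((5 + j*omega)(1 + j*omega))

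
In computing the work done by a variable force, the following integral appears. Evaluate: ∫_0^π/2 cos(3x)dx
Antiderivative: sin(3x)/3
Evaluate at bounds: [sin(3·π/2)/3] - [sin(3·0)/3]
=((-1) - (0))/3=-1/3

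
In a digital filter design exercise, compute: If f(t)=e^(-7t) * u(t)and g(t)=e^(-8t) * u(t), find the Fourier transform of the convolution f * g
By the convolution theorem: F{f * g}=F(omega) * G(omega)
F(omega)=1/(7+j * omega), G(omega)=1/(8+j * omega)
F{f * g}=1/((7+j * omega)(8+j * omega))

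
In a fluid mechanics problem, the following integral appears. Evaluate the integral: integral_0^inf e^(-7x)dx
integral_0^inf e^(-7x) dx=[-1/7*e^(-7x)]_0^inf
=0 - (-1/7)=1/7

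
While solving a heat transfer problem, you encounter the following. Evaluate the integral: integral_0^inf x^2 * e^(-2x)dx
This is a Gamma integral. Substitute u=2x (du=2 dx):
integral_0^inf x^2*e^(-2x) dx=(1/2^3) integral_0^inf u^2*e^(-u) du
=Gamma(3)/2^3=2!/2^3=2/8

Answer: 1/4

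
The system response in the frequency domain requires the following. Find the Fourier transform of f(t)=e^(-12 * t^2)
The Fourier transform of a Gaussian e^(-a*t^2) is sqrt(pi/a)*e^(-omega^2/(4a)).
With a=12: F(omega)=sqrt(pi/12)*e^(-omega^2/48)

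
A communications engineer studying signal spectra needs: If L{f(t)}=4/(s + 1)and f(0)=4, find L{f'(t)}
L{f'(t)}=s·F(s) - f(0)=4s/(s+1)-4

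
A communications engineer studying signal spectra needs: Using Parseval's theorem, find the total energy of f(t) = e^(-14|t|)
Parseval's theorem: E=integral |f(t)|^2 dt=(1/2pi) integral |F(omega)|^2 domega
E=integral_{-inf}^{inf} e^(-28|t|) dt=2*integral_0^inf e^(-28t) dt=2/(2*14)=1/14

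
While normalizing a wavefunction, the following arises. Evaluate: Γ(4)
Γ(n) = (n-1)! for positive integers
Γ(4) = 3! = 6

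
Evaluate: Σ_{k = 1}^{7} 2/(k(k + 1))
Partial fractions: 2/(k(k + 1))=2/k - 2/(k + 1)
Telescoping sum: 2(1 - 1/8)=2·7/8

Answer: 7/4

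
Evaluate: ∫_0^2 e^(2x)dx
Antiderivative: (1/2)e^(2x)
Evaluate: (1/2)(e^4-1)

Answer: (e^4-1)/2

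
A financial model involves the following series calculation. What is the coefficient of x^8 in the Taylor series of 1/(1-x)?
1/(1-x) = Σ x^n for |x|<1
All coefficients are 1

Answer: 1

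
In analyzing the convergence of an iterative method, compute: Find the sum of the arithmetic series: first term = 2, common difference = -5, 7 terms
Last term: a_n=2+(7-1)·-5=-28
Sum=n(a_1+a_n)/2=7(2+(-28))/2=-91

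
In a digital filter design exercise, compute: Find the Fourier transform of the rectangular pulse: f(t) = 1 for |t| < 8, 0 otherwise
F(omega)=integral from -8 to 8 of e^(-j*omega*t) dt
=2*sin(8*omega)/omega=16*sinc(8*omega/pi)

Answer: 2*sin(8*omega)/omega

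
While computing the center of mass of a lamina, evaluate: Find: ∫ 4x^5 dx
Using power rule: ∫ 4x^5 dx = 4/6 x^6 + C = (2/3)x^6 + C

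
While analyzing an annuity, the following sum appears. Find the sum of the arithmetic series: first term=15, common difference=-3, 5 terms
Last term: a_n=15+(5-1)·-3=3
Sum=n(a_1+a_n)/2=5(15+3)/2=45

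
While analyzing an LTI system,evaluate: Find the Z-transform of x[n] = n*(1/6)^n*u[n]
Using the property Z{n*a^n*u[n]}=az/(z-a)^2
With a=1/6: X(z)=(1/6)z/(z - 1/6)^2, |z| > 1/6

Answer: (1/6)z/(z - 1/6)^2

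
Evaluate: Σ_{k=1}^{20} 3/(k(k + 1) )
Partial fractions: 3/(k(k + 1))=3/k - 3/(k + 1)
Telescoping sum: 3(1 - 1/21)=3·20/21

Answer: 20/7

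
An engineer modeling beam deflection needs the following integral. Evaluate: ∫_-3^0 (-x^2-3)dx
Step 1: Find antiderivative F(x)=(-1/3)x^3-3x
Step 2: F(0) - F(-3)=0 - (18)=-18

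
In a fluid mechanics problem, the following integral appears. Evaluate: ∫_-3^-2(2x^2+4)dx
Step 1: Find antiderivative F(x)=(2/3)x^3+4x
Step 2: F(-2) - F(-3)=-40/3 - (-30)=50/3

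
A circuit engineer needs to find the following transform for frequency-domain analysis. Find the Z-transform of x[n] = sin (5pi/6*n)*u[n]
Z{sin(w0 * n) * u[n]} = z * sin(w0)/(z^2 - 2z * cos(w0) + 1)
With w0 = 5pi/6: X(z) = z * sin(5pi/6)/(z^2 - 2z * cos(5pi/6) + 1)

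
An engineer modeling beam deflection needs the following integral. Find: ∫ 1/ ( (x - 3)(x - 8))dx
Partial fractions: 1/((x-3)(x-8)) = A/(x-3)+B/(x-8)
A = -1/5, B = 1/5
∫ [-1/5· 1/(x-3)+1/5· 1/(x-8)] dx
= (1/5)[ln|x-8| - ln|x-3|]+C

Answer: (1/5)·ln|(x-8)/(x-3)|+C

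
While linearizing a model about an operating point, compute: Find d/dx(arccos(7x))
d/dx[arccos(u)]=-u'/√(1-u²), u=7x, u'=7

Answer: -7/√(1 - 49x²)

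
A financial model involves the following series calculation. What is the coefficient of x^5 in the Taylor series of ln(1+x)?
ln(1 + x) = Σ (-1)^(n + 1) x^n/n
Coefficient of x^5 = (-1)^6/5 = 1/5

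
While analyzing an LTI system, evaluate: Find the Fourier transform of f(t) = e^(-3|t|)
Using the standard pair: F{e^(-a|t|)} = 2a/(a^2+omega^2)
With a = 3: F(omega) = 6/(9+omega^2)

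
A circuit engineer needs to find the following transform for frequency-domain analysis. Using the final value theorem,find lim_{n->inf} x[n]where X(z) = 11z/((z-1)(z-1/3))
Final value theorem: lim x[n] = lim_{z->1} (z-1) * X(z)
(z-1) * X(z) = 11z/(z-1/3)
As z->1: 11/(1 - 1/3) = 11/(2/3) = 33/2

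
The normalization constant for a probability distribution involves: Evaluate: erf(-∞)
erf(-∞)=-1 (the error function is odd, so erf(-∞)=-erf(∞)=-1)

Answer: -1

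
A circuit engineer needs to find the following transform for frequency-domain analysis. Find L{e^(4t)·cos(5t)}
First shifting: L{e^(at)f(t)} = F(s-a)
L{cos(5t)} = s/(s² + 25)
Shift: (s-4)/((s-4)² + 25)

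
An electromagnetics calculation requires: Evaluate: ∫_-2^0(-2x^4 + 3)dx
Step 1: Find antiderivative F(x)=(-2/5)x^5+3x
Step 2: F(0) - F(-2)=0 - (34/5)=-34/5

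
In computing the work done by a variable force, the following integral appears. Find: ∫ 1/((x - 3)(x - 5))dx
Partial fractions: 1/((x-3)(x-5))=A/(x-3)+B/(x-5)
A=-1/2, B=1/2
∫ [-1/2· 1/(x-3)+1/2· 1/(x-5)] dx
=(1/2)[ln|x-5| - ln|x-3|]+C

Answer: (1/2)·ln|(x-5)/(x-3)|+C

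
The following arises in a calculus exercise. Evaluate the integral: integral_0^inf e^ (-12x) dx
integral_0^inf e^(-12x) dx=[-1/12 * e^(-12x)]_0^inf
=0 - (-1/12)=1/12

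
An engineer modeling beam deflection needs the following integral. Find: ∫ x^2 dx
Using power rule: ∫ x^2 dx = 1/3 x^3+C = (1/3)x^3+C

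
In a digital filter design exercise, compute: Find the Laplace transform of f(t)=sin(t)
L{sin(wt)}=w/(s² + w²)
L{sin(t)}=1/(s² + 1)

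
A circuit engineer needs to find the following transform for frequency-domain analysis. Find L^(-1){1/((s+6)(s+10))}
Partial fractions: 1/((s + 6)(s + 10)) = A/(s + 6) + B/(s + 10)
Cover-up: A = 1/(s + 10)|_{s = -6} = 1/4; B = 1/(s + 6)|_{s = -10} = -1/4
L^(-1) = (1/4)e^(-6t) - (1/4)e^(-10t)

Answer: (1/4)(e^(-6t) - e^(-10t))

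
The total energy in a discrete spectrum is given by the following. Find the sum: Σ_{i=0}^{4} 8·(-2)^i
Geometric series: S = a(1 - r^n)/(1 - r)
a = 8, r = -2, n = 5
S = 8(1 + 32)/3 = 88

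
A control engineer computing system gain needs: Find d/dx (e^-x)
Chain rule: d/dx[e^u] = e^u · u' where u = -x
u' = -1

Answer: -1·e^-x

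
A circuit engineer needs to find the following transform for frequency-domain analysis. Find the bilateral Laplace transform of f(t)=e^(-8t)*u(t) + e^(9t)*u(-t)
For e^(-8t)*u(t): L = 1/(s + 8), Re(s) > -8
For e^(9t)*u(-t): L = -1/(s-9), Re(s) < 9
Combined: F(s) = 1/(s + 8) - 1/(s-9), -8 < Re(s) < 9

Answer: 1/(s + 8) - 1/(s-9), ROC: -8 < Re(s) < 9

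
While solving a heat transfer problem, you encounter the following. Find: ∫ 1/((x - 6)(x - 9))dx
Partial fractions: 1/((x-6)(x-9)) = A/(x-6)+B/(x-9)
A = -1/3, B = 1/3
∫ [-1/3· 1/(x-6)+1/3· 1/(x-9)] dx
= (1/3)[ln|x-9| - ln|x-6|]+C

Answer: (1/3)·ln|(x-9)/(x-6)|+C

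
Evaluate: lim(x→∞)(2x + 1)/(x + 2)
Divide numerator and denominator by x:
lim (2+1/x)/(1+2/x)=2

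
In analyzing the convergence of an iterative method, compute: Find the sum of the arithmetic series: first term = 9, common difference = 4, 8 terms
Last term: a_n=9+(8-1)·4=37
Sum=n(a_1+a_n)/2=8(9+37)/2=184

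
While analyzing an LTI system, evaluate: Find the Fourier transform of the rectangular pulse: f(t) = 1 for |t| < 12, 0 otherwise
F(omega)=integral from -12 to 12 of e^(-j * omega * t) dt
=2 * sin(12 * omega)/omega=24 * sinc(12 * omega/pi)

Answer: 2 * sin(12 * omega)/omega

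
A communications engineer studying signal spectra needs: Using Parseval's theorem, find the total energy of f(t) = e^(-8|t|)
Parseval's theorem: E = integral |f(t)|^2 dt = (1/2pi) integral |F(omega)|^2 domega
E = integral_{-inf}^{inf} e^(-16|t|) dt = 2*integral_0^inf e^(-16t) dt = 2/(2*8) = 1/8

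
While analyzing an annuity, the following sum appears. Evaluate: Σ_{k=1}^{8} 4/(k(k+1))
Partial fractions: 4/(k(k + 1))=4/k - 4/(k + 1)
Telescoping sum: 4(1 - 1/9)=4·8/9

Answer: 32/9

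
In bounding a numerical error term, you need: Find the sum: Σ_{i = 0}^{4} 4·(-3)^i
Geometric series: S = a(1 - r^n)/(1 - r)
a = 4, r = -3, n = 5
S = 4(1 + 243)/4 = 244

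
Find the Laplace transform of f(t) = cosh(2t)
L{cosh(at)}=s/(s²-a²)
L{cosh(2t)}=s/(s²-4)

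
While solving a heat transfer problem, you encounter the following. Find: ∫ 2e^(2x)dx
Since d/dx[e^(2x)] = 2e^(2x), we get 1 e^(2x) + C

Answer: e^(2x) + C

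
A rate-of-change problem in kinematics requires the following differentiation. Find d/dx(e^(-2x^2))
Chain rule: d/dx[e^u]=e^u · u' where u=-2x^2
u'=-4x

Answer: -4x·e^(-2x^2)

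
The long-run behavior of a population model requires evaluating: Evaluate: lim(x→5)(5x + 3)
Polynomial is continuous, so substitute x = 5:
5·5 + 3 = 28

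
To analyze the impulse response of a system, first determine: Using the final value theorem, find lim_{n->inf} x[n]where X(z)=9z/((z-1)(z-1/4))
Final value theorem: lim x[n] = lim_{z->1} (z-1) * X(z)
(z-1) * X(z) = 9z/(z-1/4)
As z->1: 9/(1-1/4) = 9/(3/4) = 12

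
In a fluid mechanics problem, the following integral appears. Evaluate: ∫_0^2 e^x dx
Antiderivative: e^x
Evaluate: (e^2-1)

Answer: e^2-1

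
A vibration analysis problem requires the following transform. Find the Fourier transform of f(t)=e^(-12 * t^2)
The Fourier transform of a Gaussian e^(-a * t^2) is sqrt(pi/a) * e^(-omega^2/(4a)).
With a = 12: F(omega) = sqrt(pi/12) * e^(-omega^2/48)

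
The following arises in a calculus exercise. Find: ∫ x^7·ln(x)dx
By parts: u = ln(x), dv = x^7 dx
du = 1/x dx, v = x^8/8
= x^8·ln(x)/8 - ∫ x^7/8 dx
= x^8·ln(x)/8 - x^8/64 + C

Answer: x^8(ln(x)/8 - 1/64) + C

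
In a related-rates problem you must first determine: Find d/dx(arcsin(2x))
d/dx[arcsin(u)]=u'/√(1-u²), u=2x, u'=2

Answer: 2/√(1 - 4x²)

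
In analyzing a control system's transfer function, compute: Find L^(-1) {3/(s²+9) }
L^(-1){w/(s² + w²)} = sin(wt)
Here w = 3

Answer: sin(3t)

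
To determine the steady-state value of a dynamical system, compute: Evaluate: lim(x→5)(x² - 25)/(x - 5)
Factor: (x² - 25)=(x-5)(x+5)
Cancel (x-5): lim(x→5) (x+5)=10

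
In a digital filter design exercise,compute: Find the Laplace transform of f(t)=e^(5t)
L{e^(at)} = 1/(s-a)
L{e^(5t)} = 1/(s-5)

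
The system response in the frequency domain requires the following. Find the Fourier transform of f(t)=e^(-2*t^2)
The Fourier transform of a Gaussian e^(-a*t^2) is sqrt(pi/a)*e^(-omega^2/(4a)).
With a=2: F(omega)=sqrt(pi/2)*e^(-omega^2/8)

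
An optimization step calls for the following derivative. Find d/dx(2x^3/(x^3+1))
Quotient rule: (f/g)'=(f'g - fg')/g²
f=2x^3, f'=6x^2
g=x^3+1, g'=3x^2

Answer: (6x^2·(x^3+1)-6x^5)/(x^3+1)²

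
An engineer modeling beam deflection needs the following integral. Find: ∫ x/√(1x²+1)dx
Let u=x²+1, du=2x dx
∫ (1/2)·u^(-1/2) du=√u+C

Answer: √(x²+1)+C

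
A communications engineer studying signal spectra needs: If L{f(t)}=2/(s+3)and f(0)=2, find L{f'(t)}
L{f'(t)} = s·F(s) - f(0) = 2s/(s+3)-2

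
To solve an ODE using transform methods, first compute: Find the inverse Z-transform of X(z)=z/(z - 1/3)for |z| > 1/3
Standard pair: z/(z-a) <-> a^n*u[n] for causal signals
With a = 1/3: x[n] = (1/3)^n*u[n]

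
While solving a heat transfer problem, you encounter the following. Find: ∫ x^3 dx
Using power rule: ∫ x^3 dx=1/4 x^4+C=(1/4)x^4+C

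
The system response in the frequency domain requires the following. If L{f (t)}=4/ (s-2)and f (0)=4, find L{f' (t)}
L{f'(t)}=s·F(s) - f(0)=4s/(s-2) - 4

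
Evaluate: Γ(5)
Γ(n) = (n-1)! for positive integers
Γ(5) = 4! = 24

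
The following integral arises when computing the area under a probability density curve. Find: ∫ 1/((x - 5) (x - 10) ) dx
Partial fractions: 1/((x-5)(x-10)) = A/(x-5) + B/(x-10)
A = -1/5, B = 1/5
∫ [-1/5· 1/(x-5) + 1/5· 1/(x-10)] dx
= (1/5)[ln|x-10| - ln|x-5|] + C

Answer: (1/5)·ln|(x-10)/(x-5)| + C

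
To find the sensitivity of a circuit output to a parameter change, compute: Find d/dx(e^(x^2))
Chain rule: d/dx[e^u] = e^u · u' where u = x^2
u' = 2x

Answer: 2x·e^(x^2)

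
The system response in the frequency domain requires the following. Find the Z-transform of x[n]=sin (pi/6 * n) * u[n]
Z{sin(w0 * n) * u[n]} = z * sin(w0)/(z^2 - 2z * cos(w0) + 1)
With w0 = pi/6: X(z) = z * sin(pi/6)/(z^2 - 2z * cos(pi/6) + 1)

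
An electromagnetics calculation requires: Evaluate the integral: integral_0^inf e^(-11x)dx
integral_0^inf e^(-11x) dx=[-1/11 * e^(-11x)]_0^inf
=0 - (-1/11)=1/11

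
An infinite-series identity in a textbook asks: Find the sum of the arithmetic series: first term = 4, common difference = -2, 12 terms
Last term: a_n=4+(12-1)·-2=-18
Sum=n(a_1+a_n)/2=12(4+(-18))/2=-84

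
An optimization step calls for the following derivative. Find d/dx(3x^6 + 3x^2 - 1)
Power rule: d/dx(ax^n) = n·a·x^(n-1)
Term by term: 18·x^5 + 6·x

Answer: 18x^5 + 6x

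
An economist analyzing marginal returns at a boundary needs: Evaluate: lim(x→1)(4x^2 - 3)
Polynomial is continuous, so substitute x = 1:
4·1^2-3 = 1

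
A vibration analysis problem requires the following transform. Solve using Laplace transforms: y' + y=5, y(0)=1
Take L of both sides: sY(s) - 1 + Y(s) = 5/s
Y(s)(s + 1) = 5/s + 1
Y(s) = 5/(s(s + 1)) + 1/(s + 1)
Partial fractions: 5/(s(s + 1)) = 5/s - 5/(s + 1)
So Y(s) = 5/s - 4/(s + 1)
Inverse transform (L^(-1){1/s} = 1, L^(-1){1/(s + 1)} = e^(-t)):

Answer: y(t) = 5 - 4·e^(-t)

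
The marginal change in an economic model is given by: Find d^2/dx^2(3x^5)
Apply power rule 2 times:
d^1: 15x^4
d^2: 60x^3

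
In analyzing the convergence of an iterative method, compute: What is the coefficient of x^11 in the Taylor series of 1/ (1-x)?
1/(1-x) = Σ x^n for |x|<1
All coefficients are 1

Answer: 1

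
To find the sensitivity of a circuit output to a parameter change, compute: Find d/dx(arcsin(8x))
d/dx[arcsin(u)]=u'/√(1-u²), u=8x, u'=8

Answer: 8/√(1 - 64x²)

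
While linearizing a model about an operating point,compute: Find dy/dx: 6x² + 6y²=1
Differentiate: 12x+12y·(dy/dx)=0
dy/dx=-12x/(12y)=-1·(x/y)

Answer: dy/dx=-1·(x/y)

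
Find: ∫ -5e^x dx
Since d/dx[e^x] = + e^x, we get -5e^x + C

Answer: -5e^x + C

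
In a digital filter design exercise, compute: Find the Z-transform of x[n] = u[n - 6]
Using the time-shift property: Z{u[n-6]} = z^(-6) * z/(z-1)
= z^(-5)/(z-1)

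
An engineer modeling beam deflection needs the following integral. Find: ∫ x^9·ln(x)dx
By parts: u=ln(x), dv=x^9 dx
du=1/x dx, v=x^10/10
=x^10·ln(x)/10 - ∫ x^9/10 dx
=x^10·ln(x)/10 - x^10/100 + C

Answer: x^10(ln(x)/10 - 1/100) + C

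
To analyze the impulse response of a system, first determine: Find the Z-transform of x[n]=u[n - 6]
Using the time-shift property: Z{u[n-6]} = z^(-6) * z/(z-1)
= z^(-5)/(z-1)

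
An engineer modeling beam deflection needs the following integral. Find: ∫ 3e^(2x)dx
Since d/dx[e^(2x)] = 2e^(2x), we get 3/2 e^(2x) + C

Answer: (3/2)e^(2x) + C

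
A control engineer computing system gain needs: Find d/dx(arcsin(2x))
d/dx[arcsin(u)] = u'/√(1-u²), u = 2x, u' = 2

Answer: 2/√(1 - 4x²)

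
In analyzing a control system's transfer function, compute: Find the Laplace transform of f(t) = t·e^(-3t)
L{t·e^(at)}=1/(s-a)²
L{t·e^(-3t)}=1/(s+3)²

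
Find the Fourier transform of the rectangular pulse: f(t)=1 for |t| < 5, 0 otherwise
F(omega)=integral from -5 to 5 of e^(-j*omega*t) dt
=2*sin(5*omega)/omega=10*sinc(5*omega/pi)

Answer: 2*sin(5*omega)/omega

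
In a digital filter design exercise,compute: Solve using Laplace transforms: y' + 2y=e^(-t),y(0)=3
Take L: sY - 3 + 2Y=1/(s + 1)
Y(s + 2)=1/(s + 1) + 3
Y=1/((s + 1)(s + 2)) + 3/(s + 2)
Partial fractions: 1/((s + 1)(s + 2))=1/(s + 1) - 1/(s + 2)
So Y=1/(s + 1) + 2/(s + 2)
Inverse Laplace transform (L^(-1){1/(s + 1)}=e^(-t), L^(-1){1/(s + 2)}=e^(-2t)):

Answer: y(t)=1·e^(-t) + 2·e^(-2t)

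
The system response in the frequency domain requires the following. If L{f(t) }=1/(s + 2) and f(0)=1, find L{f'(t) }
L{f'(t)} = s·F(s) - f(0) = s/(s + 2) - 1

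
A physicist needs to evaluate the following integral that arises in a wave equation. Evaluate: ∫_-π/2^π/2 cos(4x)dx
Antiderivative: sin(4x)/4
Evaluate at bounds: [sin(4·π/2)/4] - [sin(4·-π/2)/4]
=((0) - (0))/4=0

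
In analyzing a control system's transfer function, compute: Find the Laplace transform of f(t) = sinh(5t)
L{sinh(at)}=a/(s²-a²)
L{sinh(5t)}=5/(s²-25)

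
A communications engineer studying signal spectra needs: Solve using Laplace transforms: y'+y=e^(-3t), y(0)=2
Take L: sY - 2+Y=1/(s+3)
Y(s+1)=1/(s+3)+2
Y=1/((s+3)(s+1))+2/(s+1)
Partial fractions: 1/((s+3)(s+1))=-(1/2)/(s+3)+(1/2)/(s+1)
So Y=-(1/2)/(s+3)+(5/2)/(s+1)
Inverse Laplace transform (L^(-1){1/(s+3)}=e^(-3t), L^(-1){1/(s+1)}=e^(-t)):

Answer: y(t)=(-1/2)·e^(-3t)+(5/2)·e^(-t)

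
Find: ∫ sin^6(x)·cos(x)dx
Let u=sin(x), du=cos(x) dx
∫ u^6 du=u^7/7+C

Answer: sin^7(x)/7+C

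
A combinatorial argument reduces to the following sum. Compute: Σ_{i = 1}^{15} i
Using formula: Σ i^1=n(n + 1)/2=15·16/2=120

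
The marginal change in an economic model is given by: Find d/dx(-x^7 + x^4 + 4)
Power rule: d/dx(ax^n)=n·a·x^(n-1)
Term by term: -7·x^6+4·x^3

Answer: -7x^6+4x^3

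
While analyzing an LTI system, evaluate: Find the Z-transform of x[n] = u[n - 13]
Using the time-shift property: Z{u[n-13]} = z^(-13) * z/(z-1)
= z^(-12)/(z-1)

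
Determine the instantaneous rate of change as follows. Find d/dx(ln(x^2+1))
Chain rule: d/dx[ln(u)] = u'/u where u = x^2+1
u' = 2x

Answer: (2x)/(x^2+1)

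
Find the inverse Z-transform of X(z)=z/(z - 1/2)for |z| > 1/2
Standard pair: z/(z-a) <-> a^n * u[n] for causal signals
With a=1/2: x[n]=(1/2)^n * u[n]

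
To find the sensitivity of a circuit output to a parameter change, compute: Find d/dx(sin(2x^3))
Chain rule: d/dx[sin(u)]=cos(u)·u' where u=2x^3
u'=6x^2

Answer: 6x^2·cos(2x^3)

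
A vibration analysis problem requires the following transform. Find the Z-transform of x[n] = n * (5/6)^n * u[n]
Using the property Z{n*a^n*u[n]}=az/(z-a)^2
With a=5/6: X(z)=(5/6)z/(z - 5/6)^2, |z| > 5/6

Answer: (5/6)z/(z - 5/6)^2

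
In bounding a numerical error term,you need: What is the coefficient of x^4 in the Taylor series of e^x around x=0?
Taylor series of e^x = Σ x^n/n!
Coefficient of x^4 = 1/4! = 1/24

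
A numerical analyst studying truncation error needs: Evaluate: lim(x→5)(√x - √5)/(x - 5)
Multiply by conjugate (√x + √5)/(√x + √5):
=(x - 5)/((x - 5)(√x + √5))=1/(√x + √5)
As x → 5: 1/(2√5)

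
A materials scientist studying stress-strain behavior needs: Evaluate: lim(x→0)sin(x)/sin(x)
sin(u) ≈ u for small u:
sin(x)/sin(x) ≈ x/(x) = 1/1

Answer: 1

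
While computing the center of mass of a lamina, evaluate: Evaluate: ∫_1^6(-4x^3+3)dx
Step 1: Find antiderivative F(x) = -x^4+3x
Step 2: F(6) - F(1) = -1278 - (2) = -1280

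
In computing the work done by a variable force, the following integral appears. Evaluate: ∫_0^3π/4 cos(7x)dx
Antiderivative: sin(7x)/7
Evaluate at bounds: [sin(7·3π/4)/7] - [sin(7·0)/7]
= ((-√2/2) - (0))/7 = -√2/14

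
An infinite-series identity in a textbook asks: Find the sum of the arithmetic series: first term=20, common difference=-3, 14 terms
Last term: a_n=20 + (14 - 1)·-3=-19
Sum=n(a_1 + a_n)/2=14(20 + (-19))/2=7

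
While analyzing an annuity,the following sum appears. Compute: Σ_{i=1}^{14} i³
Using formula: Σ i^3 = [n(n+1)/2]² = [14·15/2]² = 11025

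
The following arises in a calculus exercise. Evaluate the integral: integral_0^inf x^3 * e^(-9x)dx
This is a Gamma integral. Substitute u=9x (du=9 dx):
integral_0^inf x^3 * e^(-9x) dx=(1/9^4) integral_0^inf u^3 * e^(-u) du
=Gamma(4)/9^4=3!/9^4=6/6561

Answer: 2/2187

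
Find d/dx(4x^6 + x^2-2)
Power rule: d/dx(ax^n) = n·a·x^(n-1)
Term by term: 24·x^5+2·x

Answer: 24x^5+2x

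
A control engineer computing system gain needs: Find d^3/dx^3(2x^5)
Apply power rule 3 times:
d^1: 10x^4
d^2: 40x^3
d^3: 120x^2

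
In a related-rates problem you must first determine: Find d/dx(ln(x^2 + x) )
Chain rule: d/dx[ln(u)]=u'/u where u=x^2 + x
u'=2x + 1

Answer: (2x + 1)/(x^2 + x)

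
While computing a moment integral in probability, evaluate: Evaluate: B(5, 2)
B(x,y) = Γ(x)Γ(y)/Γ(x+y) = (x-1)!(y-1)!/(x+y-1)!
B(5,2) = 4!·1!/6! = 1/30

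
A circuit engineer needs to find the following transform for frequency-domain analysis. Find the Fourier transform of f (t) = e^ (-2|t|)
Using the standard pair: F{e^(-a|t|)}=2a/(a^2+omega^2)
With a=2: F(omega)=4/(4+omega^2)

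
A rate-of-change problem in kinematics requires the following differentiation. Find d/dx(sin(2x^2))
Chain rule: d/dx[sin(u)] = cos(u)·u' where u = 2x^2
u' = 4x

Answer: 4x·cos(2x^2)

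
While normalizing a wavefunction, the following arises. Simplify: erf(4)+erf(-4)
erf is odd: erf(-4) = -erf(4)
erf(4) + erf(-4) = erf(4) - erf(4) = 0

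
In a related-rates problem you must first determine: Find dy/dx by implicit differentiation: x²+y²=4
Differentiate both sides: 2x + 2y·(dy/dx)=0
Solve: dy/dx=-2x/(2y)=-x/y

Answer: dy/dx=-x/y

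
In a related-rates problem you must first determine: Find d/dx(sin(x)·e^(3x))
Product rule: (fg)'=f'g+fg'
f=sin(x), f'=cos(x)
g=e^(3x), g'=3·e^(3x)

Answer: cos(x)·e^(3x)+3·sin(x)·e^(3x)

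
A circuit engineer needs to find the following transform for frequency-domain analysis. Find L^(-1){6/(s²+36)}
L^(-1){w/(s² + w²)}=sin(wt)
Here w=6

Answer: sin(6t)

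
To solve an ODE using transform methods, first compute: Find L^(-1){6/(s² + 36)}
L^(-1){w/(s² + w²)} = sin(wt)
Here w = 6

Answer: sin(6t)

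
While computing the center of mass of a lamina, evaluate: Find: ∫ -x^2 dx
Using power rule: ∫ -x^2 dx = -1/3 x^3+C = (-1/3)x^3+C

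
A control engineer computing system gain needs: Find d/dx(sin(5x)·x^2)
Product rule: (fg)' = f'g+fg'
f = sin(5x), f' = 5·cos(5x)
g = x^2, g' = 2x

Answer: 5·cos(5x)·x^2+2·sin(5x)·x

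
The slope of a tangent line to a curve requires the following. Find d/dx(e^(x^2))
Chain rule: d/dx[e^u] = e^u · u' where u = x^2
u' = 2x

Answer: 2x·e^(x^2)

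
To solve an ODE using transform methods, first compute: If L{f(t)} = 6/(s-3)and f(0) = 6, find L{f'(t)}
L{f'(t)} = s·F(s) - f(0) = 6s/(s-3) - 6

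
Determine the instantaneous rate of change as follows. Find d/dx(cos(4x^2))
Chain rule: d/dx[cos(u)] = -sin(u)·u' where u = 4x^2
u' = 8x

Answer: -8x·sin(4x^2)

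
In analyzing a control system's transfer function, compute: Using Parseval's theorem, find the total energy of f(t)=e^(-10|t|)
Parseval's theorem: E=integral |f(t)|^2 dt=(1/2pi) integral |F(omega)|^2 domega
E=integral_{-inf}^{inf} e^(-20|t|) dt=2*integral_0^inf e^(-20t) dt=2/(2*10)=1/10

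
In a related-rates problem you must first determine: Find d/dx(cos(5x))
Chain rule: d/dx[cos(u)]=-sin(u)·u' where u=5x
u'=5

Answer: -5·sin(5x)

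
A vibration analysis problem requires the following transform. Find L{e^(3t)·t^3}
First shifting: L{e^(at)f(t)} = F(s-a)
L{t^3} = 6/s^4
Shift s → s-3: 6/(s-3)^4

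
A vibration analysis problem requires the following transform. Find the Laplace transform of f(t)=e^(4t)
L{e^(at)}=1/(s-a)
L{e^(4t)}=1/(s-4)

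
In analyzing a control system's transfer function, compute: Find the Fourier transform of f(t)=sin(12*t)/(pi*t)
sin(W * t)/(pi * t) = (W/pi) * sinc(W * t/pi) is the impulse response of the ideal low-pass filter with cutoff W (here W = 12).
Its Fourier transform is a rectangular function:
F(omega) = 1 for |omega| < 12, 0 otherwise

Answer: rect(omega/24) [i.e., 1 for |omega| < 12, 0 otherwise]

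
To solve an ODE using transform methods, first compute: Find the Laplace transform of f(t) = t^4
L{t^n}=n!/s^(n+1)
L{t^4}=4!/s^5=24/s^5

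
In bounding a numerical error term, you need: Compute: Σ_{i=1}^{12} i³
Using formula: Σ i^3=[n(n + 1)/2]²=[12·13/2]²=6084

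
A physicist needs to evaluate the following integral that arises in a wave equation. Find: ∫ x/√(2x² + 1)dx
Let u = 2x²+1, du = 4x dx
∫ (1/4)·u^(-1/2) du = √u/2+C

Answer: √(2x²+1)/2+C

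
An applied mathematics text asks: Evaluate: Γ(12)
Γ(n) = (n-1)! for positive integers
Γ(12) = 11! = 39916800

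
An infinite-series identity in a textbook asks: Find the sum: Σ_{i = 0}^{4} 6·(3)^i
Geometric series: S=a(1 - r^n)/(1 - r)
a=6, r=3, n=5
S=6(1-243)/-2=726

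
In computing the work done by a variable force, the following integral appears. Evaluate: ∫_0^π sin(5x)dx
Antiderivative: -cos(5x)/5
Evaluate at bounds: [-cos(5·π)/5] - [-cos(5·0)/5]
= (-(-1)+(1))/5 = 2/5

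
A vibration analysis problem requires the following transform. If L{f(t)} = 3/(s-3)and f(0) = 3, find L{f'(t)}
L{f'(t)}=s·F(s) - f(0)=3s/(s-3)-3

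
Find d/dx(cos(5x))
Chain rule: d/dx[cos(u)]=-sin(u)·u' where u=5x
u'=5

Answer: -5·sin(5x)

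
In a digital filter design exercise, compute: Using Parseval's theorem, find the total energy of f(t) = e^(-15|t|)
Parseval's theorem: E = integral |f(t)|^2 dt = (1/2pi) integral |F(omega)|^2 domega
E = integral_{-inf}^{inf} e^(-30|t|) dt = 2*integral_0^inf e^(-30t) dt = 2/(2*15) = 1/15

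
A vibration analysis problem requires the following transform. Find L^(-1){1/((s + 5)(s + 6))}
Partial fractions: 1/((s+5)(s+6)) = A/(s+5)+B/(s+6)
Cover-up: A = 1/(s+6)|_{s = -5} = 1; B = 1/(s+5)|_{s = -6} = -1
L^(-1) = e^(-5t) - e^(-6t)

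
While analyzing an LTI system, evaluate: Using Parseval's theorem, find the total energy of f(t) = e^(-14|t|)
Parseval's theorem: E=integral |f(t)|^2 dt=(1/2pi) integral |F(omega)|^2 domega
E=integral_{-inf}^{inf} e^(-28|t|) dt=2*integral_0^inf e^(-28t) dt=2/(2*14)=1/14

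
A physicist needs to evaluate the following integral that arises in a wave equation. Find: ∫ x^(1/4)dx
Power rule: ∫ x^(1/4) dx = x^(5/4)/(5/4) + C

Answer: (4/5)·x^(5/4) + C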